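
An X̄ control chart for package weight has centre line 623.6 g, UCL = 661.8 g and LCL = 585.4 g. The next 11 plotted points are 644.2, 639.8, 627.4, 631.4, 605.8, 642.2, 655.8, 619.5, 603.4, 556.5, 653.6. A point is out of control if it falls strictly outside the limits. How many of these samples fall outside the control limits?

Compare each point to [585.4, 661.8]: sample 10 = 556.5 < LCL.

1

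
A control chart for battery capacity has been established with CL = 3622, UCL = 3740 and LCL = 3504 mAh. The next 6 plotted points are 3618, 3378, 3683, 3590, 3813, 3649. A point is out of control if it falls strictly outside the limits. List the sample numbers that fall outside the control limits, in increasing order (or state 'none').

Compare each point to [3504, 3740]: sample 2 = 3378 < LCL; sample 5 = 3813 > UCL.

2, 5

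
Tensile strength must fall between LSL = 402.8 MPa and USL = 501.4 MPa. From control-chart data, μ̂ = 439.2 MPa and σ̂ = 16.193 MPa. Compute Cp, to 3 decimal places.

1.015

Cp = (USL − LSL) / (6σ̂) = (501.4 − 402.8) / (6 × 16.193) = 98.6000 / 97.1580 = 1.0148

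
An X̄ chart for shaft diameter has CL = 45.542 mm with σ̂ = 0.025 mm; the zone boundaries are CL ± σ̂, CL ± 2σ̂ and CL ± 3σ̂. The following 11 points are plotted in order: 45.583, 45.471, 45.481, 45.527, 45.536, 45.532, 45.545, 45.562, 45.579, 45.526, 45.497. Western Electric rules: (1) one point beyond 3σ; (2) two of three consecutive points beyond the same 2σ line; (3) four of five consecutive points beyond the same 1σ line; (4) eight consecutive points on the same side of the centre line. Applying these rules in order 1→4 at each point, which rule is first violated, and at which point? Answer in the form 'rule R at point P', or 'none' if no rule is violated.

Zone of each point (C = within 1σ̂, B = 1σ̂–2σ̂, A = 2σ̂–3σ̂, * = beyond 3σ̂; sign = side of CL): 1:+B, 2:-A, 3:-A, 4:-C, 5:-C, 6:-C, 7:+C, 8:+C, 9:+B, 10:-C, 11:-B
Rule 2 (two of three consecutive points beyond the same 2σ limit) is satisfied at point 3.

rule 2 at point 3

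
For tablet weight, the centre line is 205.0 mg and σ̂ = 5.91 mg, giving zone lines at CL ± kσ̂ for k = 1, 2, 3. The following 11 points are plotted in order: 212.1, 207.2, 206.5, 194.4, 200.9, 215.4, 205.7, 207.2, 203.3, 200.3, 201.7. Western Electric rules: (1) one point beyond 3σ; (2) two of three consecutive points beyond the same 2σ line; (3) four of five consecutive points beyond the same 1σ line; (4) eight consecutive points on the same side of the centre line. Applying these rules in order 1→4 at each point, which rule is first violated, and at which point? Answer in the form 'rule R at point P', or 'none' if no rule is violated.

none

Zone of each point (C = within 1σ̂, B = 1σ̂–2σ̂, A = 2σ̂–3σ̂, * = beyond 3σ̂; sign = side of CL): 1:+B, 2:+C, 3:+C, 4:-B, 5:-C, 6:+B, 7:+C, 8:+C, 9:-C, 10:-C, 11:-C
No rule fires across all 11 points.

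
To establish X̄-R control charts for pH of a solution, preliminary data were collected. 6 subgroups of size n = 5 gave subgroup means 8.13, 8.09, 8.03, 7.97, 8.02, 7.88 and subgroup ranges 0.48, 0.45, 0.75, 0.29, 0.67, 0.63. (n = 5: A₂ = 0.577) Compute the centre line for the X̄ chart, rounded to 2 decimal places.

X̄̄ = (8.13 + 8.09 + 8.03 + 7.97 + 8.02 + 7.88) / 6 = 48.1200 / 6 = 8.0200
CL = X̄̄ = 8.0200

8.02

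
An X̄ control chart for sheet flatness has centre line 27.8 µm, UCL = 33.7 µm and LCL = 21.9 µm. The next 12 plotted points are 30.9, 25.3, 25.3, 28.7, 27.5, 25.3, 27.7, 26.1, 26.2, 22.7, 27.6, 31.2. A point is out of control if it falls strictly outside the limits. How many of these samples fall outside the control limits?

All 12 points lie within [21.9, 33.7].

0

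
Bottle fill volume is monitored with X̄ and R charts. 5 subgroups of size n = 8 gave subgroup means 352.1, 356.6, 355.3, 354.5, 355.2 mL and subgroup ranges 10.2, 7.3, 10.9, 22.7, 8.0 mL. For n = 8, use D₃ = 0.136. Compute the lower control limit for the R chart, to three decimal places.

1.608

R̄ = (10.2 + 7.3 + 10.9 + 22.7 + 8.0) / 5 = 59.1000 / 5 = 11.8200
LCL_R = D₃·R̄ = 0.136 × 11.8200 = 1.6075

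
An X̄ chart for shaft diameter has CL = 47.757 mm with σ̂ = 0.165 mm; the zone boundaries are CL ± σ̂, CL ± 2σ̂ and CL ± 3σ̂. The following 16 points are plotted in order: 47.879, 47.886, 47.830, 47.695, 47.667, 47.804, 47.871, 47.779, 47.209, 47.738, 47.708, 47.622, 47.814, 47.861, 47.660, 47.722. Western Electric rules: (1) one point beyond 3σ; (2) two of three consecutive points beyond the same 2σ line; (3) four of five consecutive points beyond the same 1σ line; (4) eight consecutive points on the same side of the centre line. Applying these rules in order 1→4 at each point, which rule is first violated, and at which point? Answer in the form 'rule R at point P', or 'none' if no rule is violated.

rule 1 at point 9

Zone of each point (C = within 1σ̂, B = 1σ̂–2σ̂, A = 2σ̂–3σ̂, * = beyond 3σ̂; sign = side of CL): 1:+C, 2:+C, 3:+C, 4:-C, 5:-C, 6:+C, 7:+C, 8:+C, 9:-*, 10:-C, 11:-C, 12:-C, 13:+C, 14:+C, 15:-C, 16:-C
Rule 1 (one point beyond the 3σ limits) is satisfied at point 9.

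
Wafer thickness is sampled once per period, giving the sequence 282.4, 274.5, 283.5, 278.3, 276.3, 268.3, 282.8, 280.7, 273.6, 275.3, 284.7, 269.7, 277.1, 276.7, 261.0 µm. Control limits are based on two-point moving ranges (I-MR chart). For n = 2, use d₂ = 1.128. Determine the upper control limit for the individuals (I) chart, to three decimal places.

296.349

X̄ = (282.4 + 274.5 + 283.5 + 278.3 + 276.3 + 268.3 + 282.8 + 280.7 + 273.6 + 275.3 + 284.7 + 269.7 + 277.1 + 276.7 + 261.0) / 15 = 276.3267
Moving ranges: 7.9, 9.0, 5.2, 2.0, 8.0, 14.5, 2.1, 7.1, 1.7, 9.4, 15.0, 7.4, 0.4, 15.7; M̄R̄ = 105.4000 / 14 = 7.5286
UCL = X̄ + 3·M̄R̄/d₂ = 276.3267 + 3 × 7.5286 / 1.128 = 296.3495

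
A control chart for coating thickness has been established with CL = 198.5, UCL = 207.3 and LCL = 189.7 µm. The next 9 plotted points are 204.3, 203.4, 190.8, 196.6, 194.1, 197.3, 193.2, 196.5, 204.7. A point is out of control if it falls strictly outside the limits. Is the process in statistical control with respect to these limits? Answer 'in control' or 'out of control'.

in control

All 9 points lie within [189.7, 207.3].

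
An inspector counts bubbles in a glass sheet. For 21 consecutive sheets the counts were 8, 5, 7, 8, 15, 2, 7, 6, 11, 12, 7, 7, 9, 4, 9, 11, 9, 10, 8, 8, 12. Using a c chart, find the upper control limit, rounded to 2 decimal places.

c̄ = (8 + 5 + 7 + 8 + 15 + 2 + 7 + 6 + 11 + 12 + 7 + 7 + 9 + 4 + 9 + 11 + 9 + 10 + 8 + 8 + 12) / 21 = 175 / 21 = 8.3333
UCL = c̄ + 3√c̄ = 8.3333 + 3 × √8.3333 = 8.3333 + 3 × 2.8868 = 16.9936

16.99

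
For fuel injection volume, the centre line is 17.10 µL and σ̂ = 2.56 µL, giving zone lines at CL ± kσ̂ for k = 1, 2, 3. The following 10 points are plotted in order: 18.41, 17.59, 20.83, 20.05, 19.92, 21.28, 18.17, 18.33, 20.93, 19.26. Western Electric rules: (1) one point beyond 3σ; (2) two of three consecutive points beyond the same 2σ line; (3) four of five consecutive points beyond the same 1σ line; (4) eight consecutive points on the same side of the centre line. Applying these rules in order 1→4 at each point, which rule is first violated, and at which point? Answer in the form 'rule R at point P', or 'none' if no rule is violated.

Zone of each point (C = within 1σ̂, B = 1σ̂–2σ̂, A = 2σ̂–3σ̂, * = beyond 3σ̂; sign = side of CL): 1:+C, 2:+C, 3:+B, 4:+B, 5:+B, 6:+B, 7:+C, 8:+C, 9:+B, 10:+C
Rule 3 (four of five consecutive points beyond the same 1σ limit) is satisfied at point 6.

rule 3 at point 6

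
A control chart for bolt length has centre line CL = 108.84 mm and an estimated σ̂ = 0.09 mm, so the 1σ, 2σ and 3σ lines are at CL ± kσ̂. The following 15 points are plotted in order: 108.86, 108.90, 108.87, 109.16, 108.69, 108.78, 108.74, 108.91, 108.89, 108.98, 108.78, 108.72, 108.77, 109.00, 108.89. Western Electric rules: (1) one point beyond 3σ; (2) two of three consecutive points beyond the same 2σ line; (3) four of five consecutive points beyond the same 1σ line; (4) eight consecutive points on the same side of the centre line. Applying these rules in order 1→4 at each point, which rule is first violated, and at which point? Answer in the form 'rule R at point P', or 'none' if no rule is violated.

rule 1 at point 4

Zone of each point (C = within 1σ̂, B = 1σ̂–2σ̂, A = 2σ̂–3σ̂, * = beyond 3σ̂; sign = side of CL): 1:+C, 2:+C, 3:+C, 4:+*, 5:-B, 6:-C, 7:-B, 8:+C, 9:+C, 10:+B, 11:-C, 12:-B, 13:-C, 14:+B, 15:+C
Rule 1 (one point beyond the 3σ limits) is satisfied at point 4.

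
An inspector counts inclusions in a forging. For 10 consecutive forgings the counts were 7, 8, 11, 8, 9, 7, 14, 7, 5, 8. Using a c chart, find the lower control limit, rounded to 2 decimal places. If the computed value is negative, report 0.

0.00

c̄ = (7 + 8 + 11 + 8 + 9 + 7 + 14 + 7 + 5 + 8) / 10 = 84 / 10 = 8.4000
LCL = c̄ − 3√c̄ = 8.4000 − 3 × 2.8983 = -0.2948 → 0 (cannot be negative)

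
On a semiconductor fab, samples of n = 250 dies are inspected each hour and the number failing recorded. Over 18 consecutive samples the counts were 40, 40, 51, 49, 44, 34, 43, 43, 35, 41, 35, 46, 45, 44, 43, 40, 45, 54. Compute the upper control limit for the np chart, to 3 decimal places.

60.771

p̄ = Σdᵢ / (k·n) = 772 / (18 × 250) = 0.17156
UCL = np̄ + 3·√(np̄(1−p̄)) = 42.8889 + 3 × √(42.8889×0.82844) = 42.8889 + 3 × 5.9608 = 60.7713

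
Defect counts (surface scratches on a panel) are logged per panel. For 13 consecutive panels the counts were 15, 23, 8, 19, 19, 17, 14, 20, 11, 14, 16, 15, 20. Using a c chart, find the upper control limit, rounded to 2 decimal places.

c̄ = (15 + 23 + 8 + 19 + 19 + 17 + 14 + 20 + 11 + 14 + 16 + 15 + 20) / 13 = 211 / 13 = 16.2308
UCL = c̄ + 3√c̄ = 16.2308 + 3 × √16.2308 = 16.2308 + 3 × 4.0287 = 28.3170

28.32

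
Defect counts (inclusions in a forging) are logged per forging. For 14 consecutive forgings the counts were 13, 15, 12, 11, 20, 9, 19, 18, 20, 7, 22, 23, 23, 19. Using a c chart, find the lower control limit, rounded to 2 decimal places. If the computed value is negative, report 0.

4.31

c̄ = (13 + 15 + 12 + 11 + 20 + 9 + 19 + 18 + 20 + 7 + 22 + 23 + 23 + 19) / 14 = 231 / 14 = 16.5000
LCL = c̄ − 3√c̄ = 16.5000 − 3 × 4.0620 = 4.3139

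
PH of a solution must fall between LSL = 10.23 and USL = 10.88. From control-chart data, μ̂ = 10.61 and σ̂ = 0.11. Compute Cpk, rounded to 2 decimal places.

Cpu = (USL − μ̂) / (3σ̂) = (10.88 − 10.61) / (3 × 0.11) = 0.8182; Cpl = (μ̂ − LSL) / (3σ̂) = (10.61 − 10.23) / (3 × 0.11) = 1.1515; Cpk = min(Cpu, Cpl) = 0.8182

0.82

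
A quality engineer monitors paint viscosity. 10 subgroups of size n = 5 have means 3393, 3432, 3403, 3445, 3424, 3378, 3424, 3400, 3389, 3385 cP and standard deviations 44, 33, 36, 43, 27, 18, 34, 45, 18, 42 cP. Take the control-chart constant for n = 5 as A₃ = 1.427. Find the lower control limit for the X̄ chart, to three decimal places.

3358.782

X̄̄ = (3393 + 3432 + 3403 + 3445 + 3424 + 3378 + 3424 + 3400 + 3389 + 3385) / 10 = 3407.3000
s̄ = (44 + 33 + 36 + 43 + 27 + 18 + 34 + 45 + 18 + 42) / 10 = 34.0000
LCL = X̄̄ − A₃·s̄ = 3407.3000 − 1.427 × 34.0000 = 3358.7820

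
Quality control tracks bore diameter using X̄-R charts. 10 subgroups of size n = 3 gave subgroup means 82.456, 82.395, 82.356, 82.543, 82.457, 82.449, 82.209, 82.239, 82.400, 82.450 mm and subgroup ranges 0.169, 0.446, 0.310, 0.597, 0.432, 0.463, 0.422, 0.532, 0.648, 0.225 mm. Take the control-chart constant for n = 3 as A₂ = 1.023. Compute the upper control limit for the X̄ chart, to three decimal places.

X̄̄ = (82.456 + 82.395 + 82.356 + 82.543 + 82.457 + 82.449 + 82.209 + 82.239 + 82.400 + 82.450) / 10 = 823.9540 / 10 = 82.3954
R̄ = (0.169 + 0.446 + 0.310 + 0.597 + 0.432 + 0.463 + 0.422 + 0.532 + 0.648 + 0.225) / 10 = 4.2440 / 10 = 0.4244
UCL = X̄̄ + A₂·R̄ = 82.3954 + 1.023 × 0.4244 = 82.8296

82.830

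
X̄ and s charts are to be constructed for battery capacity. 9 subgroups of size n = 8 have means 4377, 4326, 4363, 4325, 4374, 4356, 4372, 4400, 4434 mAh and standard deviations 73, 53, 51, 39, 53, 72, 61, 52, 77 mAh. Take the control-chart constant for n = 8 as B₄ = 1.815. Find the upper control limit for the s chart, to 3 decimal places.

107.085

s̄ = (73 + 53 + 51 + 39 + 53 + 72 + 61 + 52 + 77) / 9 = 59.0000
UCL_s = B₄·s̄ = 1.815 × 59.0000 = 107.0850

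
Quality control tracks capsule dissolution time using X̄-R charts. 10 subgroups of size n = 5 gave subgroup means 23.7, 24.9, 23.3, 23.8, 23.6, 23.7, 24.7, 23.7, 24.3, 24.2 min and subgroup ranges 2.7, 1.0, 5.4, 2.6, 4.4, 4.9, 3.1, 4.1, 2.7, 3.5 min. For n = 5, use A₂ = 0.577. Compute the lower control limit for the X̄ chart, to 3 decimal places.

22.005

X̄̄ = (23.7 + 24.9 + 23.3 + 23.8 + 23.6 + 23.7 + 24.7 + 23.7 + 24.3 + 24.2) / 10 = 239.9000 / 10 = 23.9900
R̄ = (2.7 + 1.0 + 5.4 + 2.6 + 4.4 + 4.9 + 3.1 + 4.1 + 2.7 + 3.5) / 10 = 34.4000 / 10 = 3.4400
LCL = X̄̄ − A₂·R̄ = 23.9900 − 0.577 × 3.4400 = 22.0051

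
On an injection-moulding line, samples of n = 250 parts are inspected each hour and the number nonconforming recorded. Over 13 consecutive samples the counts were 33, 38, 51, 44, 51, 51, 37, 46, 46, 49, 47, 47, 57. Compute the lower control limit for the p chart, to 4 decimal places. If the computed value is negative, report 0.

0.1102

p̄ = Σdᵢ / (k·n) = 597 / (13 × 250) = 0.18369
LCL = p̄ − 3·√(p̄(1−p̄)/n) = 0.18369 − 3 × 0.02449 = 0.11022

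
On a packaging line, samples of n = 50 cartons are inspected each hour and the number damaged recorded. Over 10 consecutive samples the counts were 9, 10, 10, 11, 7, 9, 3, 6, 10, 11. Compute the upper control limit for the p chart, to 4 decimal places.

0.3321

p̄ = Σdᵢ / (k·n) = 86 / (10 × 50) = 0.17200
UCL = p̄ + 3·√(p̄(1−p̄)/n) = 0.17200 + 3 × √(0.17200×0.82800/50) = 0.17200 + 3 × 0.05337 = 0.33211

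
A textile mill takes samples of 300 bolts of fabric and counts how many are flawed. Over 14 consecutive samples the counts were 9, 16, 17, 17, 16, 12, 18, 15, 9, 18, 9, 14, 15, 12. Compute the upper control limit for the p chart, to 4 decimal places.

p̄ = Σdᵢ / (k·n) = 197 / (14 × 300) = 0.04690
UCL = p̄ + 3·√(p̄(1−p̄)/n) = 0.04690 + 3 × √(0.04690×0.95310/300) = 0.04690 + 3 × 0.01221 = 0.08353

0.0835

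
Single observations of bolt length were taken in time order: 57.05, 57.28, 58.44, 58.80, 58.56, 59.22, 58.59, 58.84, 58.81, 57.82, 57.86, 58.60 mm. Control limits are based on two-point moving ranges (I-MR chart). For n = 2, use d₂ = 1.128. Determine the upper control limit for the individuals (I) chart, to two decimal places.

59.61

X̄ = (57.05 + 57.28 + 58.44 + 58.80 + 58.56 + 59.22 + 58.59 + 58.84 + 58.81 + 57.82 + 57.86 + 58.60) / 12 = 58.3225
Moving ranges: 0.23, 1.16, 0.36, 0.24, 0.66, 0.63, 0.25, 0.03, 0.99, 0.04, 0.74; M̄R̄ = 5.3300 / 11 = 0.4845
UCL = X̄ + 3·M̄R̄/d₂ = 58.3225 + 3 × 0.4845 / 1.128 = 59.6112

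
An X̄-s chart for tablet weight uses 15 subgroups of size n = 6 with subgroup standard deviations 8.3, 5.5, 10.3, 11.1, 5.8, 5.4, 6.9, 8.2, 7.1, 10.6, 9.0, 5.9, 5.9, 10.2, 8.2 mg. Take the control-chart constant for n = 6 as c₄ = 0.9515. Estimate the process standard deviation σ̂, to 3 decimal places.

s̄ = (8.3 + 5.5 + 10.3 + 11.1 + 5.8 + 5.4 + 6.9 + 8.2 + 7.1 + 10.6 + 9.0 + 5.9 + 5.9 + 10.2 + 8.2) / 15 = 7.8933
σ̂ = s̄ / c₄ = 7.8933 / 0.9515 = 8.2957

8.296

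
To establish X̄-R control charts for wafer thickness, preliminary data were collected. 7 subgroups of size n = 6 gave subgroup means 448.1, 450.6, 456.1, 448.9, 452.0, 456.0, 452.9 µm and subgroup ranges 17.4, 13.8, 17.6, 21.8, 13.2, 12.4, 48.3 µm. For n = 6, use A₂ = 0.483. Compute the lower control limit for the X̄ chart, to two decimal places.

X̄̄ = (448.1 + 450.6 + 456.1 + 448.9 + 452.0 + 456.0 + 452.9) / 7 = 3164.6000 / 7 = 452.0857
R̄ = (17.4 + 13.8 + 17.6 + 21.8 + 13.2 + 12.4 + 48.3) / 7 = 144.5000 / 7 = 20.6429
LCL = X̄̄ − A₂·R̄ = 452.0857 − 0.483 × 20.6429 = 442.1152

442.12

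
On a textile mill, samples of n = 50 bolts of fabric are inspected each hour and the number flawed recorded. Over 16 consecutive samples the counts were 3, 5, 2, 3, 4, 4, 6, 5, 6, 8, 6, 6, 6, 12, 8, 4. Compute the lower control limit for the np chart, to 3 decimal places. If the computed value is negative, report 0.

0.000

p̄ = Σdᵢ / (k·n) = 88 / (16 × 50) = 0.11000
LCL = np̄ − 3·√(np̄(1−p̄)) = 5.5000 − 3 × 2.2125 = -1.1374 → 0 (negative, so LCL = 0)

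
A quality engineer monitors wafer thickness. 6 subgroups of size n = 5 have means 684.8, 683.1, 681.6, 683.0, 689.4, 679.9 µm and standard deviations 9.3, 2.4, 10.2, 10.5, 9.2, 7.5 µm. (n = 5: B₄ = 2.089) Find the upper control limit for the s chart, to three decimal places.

17.095

s̄ = (9.3 + 2.4 + 10.2 + 10.5 + 9.2 + 7.5) / 6 = 8.1833
UCL_s = B₄·s̄ = 2.089 × 8.1833 = 17.0950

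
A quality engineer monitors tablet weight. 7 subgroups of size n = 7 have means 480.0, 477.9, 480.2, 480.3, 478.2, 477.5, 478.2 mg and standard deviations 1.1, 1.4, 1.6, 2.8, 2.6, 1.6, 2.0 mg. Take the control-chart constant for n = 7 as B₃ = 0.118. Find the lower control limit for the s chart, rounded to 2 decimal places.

s̄ = (1.1 + 1.4 + 1.6 + 2.8 + 2.6 + 1.6 + 2.0) / 7 = 1.8714
LCL_s = B₃·s̄ = 0.118 × 1.8714 = 0.2208

0.22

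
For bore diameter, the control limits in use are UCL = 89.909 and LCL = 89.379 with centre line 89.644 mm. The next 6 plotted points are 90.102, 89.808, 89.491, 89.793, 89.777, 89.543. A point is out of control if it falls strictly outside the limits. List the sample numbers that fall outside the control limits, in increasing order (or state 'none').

1

Compare each point to [89.379, 89.909]: sample 1 = 90.102 > UCL.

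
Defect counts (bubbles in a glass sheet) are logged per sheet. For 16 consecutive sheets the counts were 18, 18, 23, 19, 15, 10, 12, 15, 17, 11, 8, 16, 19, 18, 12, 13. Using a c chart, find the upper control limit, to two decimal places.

c̄ = (18 + 18 + 23 + 19 + 15 + 10 + 12 + 15 + 17 + 11 + 8 + 16 + 19 + 18 + 12 + 13) / 16 = 244 / 16 = 15.2500
UCL = c̄ + 3√c̄ = 15.2500 + 3 × √15.2500 = 15.2500 + 3 × 3.9051 = 26.9654

26.97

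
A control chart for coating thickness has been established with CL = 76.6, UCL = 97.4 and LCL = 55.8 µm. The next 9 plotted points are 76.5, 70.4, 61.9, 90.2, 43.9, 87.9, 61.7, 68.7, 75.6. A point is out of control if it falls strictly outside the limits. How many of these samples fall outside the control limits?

1

Compare each point to [55.8, 97.4]: sample 5 = 43.9 < LCL.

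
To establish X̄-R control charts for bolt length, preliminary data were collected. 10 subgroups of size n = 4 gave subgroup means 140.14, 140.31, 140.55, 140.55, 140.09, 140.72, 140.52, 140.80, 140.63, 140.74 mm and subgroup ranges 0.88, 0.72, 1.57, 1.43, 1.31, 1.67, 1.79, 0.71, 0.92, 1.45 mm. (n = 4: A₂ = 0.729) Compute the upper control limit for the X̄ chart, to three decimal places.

141.413

X̄̄ = (140.14 + 140.31 + 140.55 + 140.55 + 140.09 + 140.72 + 140.52 + 140.80 + 140.63 + 140.74) / 10 = 1405.0500 / 10 = 140.5050
R̄ = (0.88 + 0.72 + 1.57 + 1.43 + 1.31 + 1.67 + 1.79 + 0.71 + 0.92 + 1.45) / 10 = 12.4500 / 10 = 1.2450
UCL = X̄̄ + A₂·R̄ = 140.5050 + 0.729 × 1.2450 = 141.4126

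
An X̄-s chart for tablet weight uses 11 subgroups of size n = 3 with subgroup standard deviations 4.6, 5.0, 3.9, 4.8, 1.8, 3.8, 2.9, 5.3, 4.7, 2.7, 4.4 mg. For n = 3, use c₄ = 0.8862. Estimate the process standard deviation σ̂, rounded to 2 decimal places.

s̄ = (4.6 + 5.0 + 3.9 + 4.8 + 1.8 + 3.8 + 2.9 + 5.3 + 4.7 + 2.7 + 4.4) / 11 = 3.9909
σ̂ = s̄ / c₄ = 3.9909 / 0.8862 = 4.5034

4.50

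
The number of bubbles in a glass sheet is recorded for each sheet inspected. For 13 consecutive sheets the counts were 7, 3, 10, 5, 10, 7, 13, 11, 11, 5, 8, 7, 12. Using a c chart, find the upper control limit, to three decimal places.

17.071

c̄ = (7 + 3 + 10 + 5 + 10 + 7 + 13 + 11 + 11 + 5 + 8 + 7 + 12) / 13 = 109 / 13 = 8.3846
UCL = c̄ + 3√c̄ = 8.3846 + 3 × √8.3846 = 8.3846 + 3 × 2.8956 = 17.0715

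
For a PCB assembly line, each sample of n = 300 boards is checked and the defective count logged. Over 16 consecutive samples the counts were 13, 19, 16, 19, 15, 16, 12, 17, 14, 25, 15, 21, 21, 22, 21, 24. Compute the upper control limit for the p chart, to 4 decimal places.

0.1017

p̄ = Σdᵢ / (k·n) = 290 / (16 × 300) = 0.06042
UCL = p̄ + 3·√(p̄(1−p̄)/n) = 0.06042 + 3 × √(0.06042×0.93958/300) = 0.06042 + 3 × 0.01376 = 0.10168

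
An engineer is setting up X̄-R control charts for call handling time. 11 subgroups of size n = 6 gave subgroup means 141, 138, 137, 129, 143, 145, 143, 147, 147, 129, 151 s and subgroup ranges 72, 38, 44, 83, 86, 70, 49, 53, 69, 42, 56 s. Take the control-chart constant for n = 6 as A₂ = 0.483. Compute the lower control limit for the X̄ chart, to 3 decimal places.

X̄̄ = (141 + 138 + 137 + 129 + 143 + 145 + 143 + 147 + 147 + 129 + 151) / 11 = 1550.0000 / 11 = 140.9091
R̄ = (72 + 38 + 44 + 83 + 86 + 70 + 49 + 53 + 69 + 42 + 56) / 11 = 662.0000 / 11 = 60.1818
LCL = X̄̄ − A₂·R̄ = 140.9091 − 0.483 × 60.1818 = 111.8413

111.841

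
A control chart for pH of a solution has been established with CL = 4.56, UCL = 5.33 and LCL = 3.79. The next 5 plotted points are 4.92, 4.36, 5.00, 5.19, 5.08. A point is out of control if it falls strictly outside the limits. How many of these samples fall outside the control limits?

All 5 points lie within [3.79, 5.33].

0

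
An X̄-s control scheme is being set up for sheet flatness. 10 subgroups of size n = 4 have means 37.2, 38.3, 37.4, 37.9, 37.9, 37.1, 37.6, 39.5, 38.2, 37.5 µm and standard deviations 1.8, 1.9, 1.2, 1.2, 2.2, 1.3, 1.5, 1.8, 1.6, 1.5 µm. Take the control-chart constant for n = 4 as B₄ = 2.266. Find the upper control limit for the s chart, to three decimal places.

3.626

s̄ = (1.8 + 1.9 + 1.2 + 1.2 + 2.2 + 1.3 + 1.5 + 1.8 + 1.6 + 1.5) / 10 = 1.6000
UCL_s = B₄·s̄ = 2.266 × 1.6000 = 3.6256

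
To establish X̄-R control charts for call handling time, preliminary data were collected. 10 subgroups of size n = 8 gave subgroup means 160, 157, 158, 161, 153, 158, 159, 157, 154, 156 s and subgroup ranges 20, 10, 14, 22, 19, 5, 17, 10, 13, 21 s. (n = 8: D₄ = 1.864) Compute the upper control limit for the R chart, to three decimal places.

28.146

R̄ = (20 + 10 + 14 + 22 + 19 + 5 + 17 + 10 + 13 + 21) / 10 = 151.0000 / 10 = 15.1000
UCL_R = D₄·R̄ = 1.864 × 15.1000 = 28.1464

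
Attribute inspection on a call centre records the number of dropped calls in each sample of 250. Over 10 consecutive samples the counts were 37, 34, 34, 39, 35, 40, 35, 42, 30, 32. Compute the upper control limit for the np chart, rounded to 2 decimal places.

p̄ = Σdᵢ / (k·n) = 358 / (10 × 250) = 0.14320
UCL = np̄ + 3·√(np̄(1−p̄)) = 35.8000 + 3 × √(35.8000×0.85680) = 35.8000 + 3 × 5.5384 = 52.4151

52.42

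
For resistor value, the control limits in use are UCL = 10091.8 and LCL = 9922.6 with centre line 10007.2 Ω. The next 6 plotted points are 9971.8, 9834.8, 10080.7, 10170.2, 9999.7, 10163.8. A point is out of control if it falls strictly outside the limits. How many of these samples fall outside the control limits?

3

Compare each point to [9922.6, 10091.8]: sample 2 = 9834.8 < LCL; sample 4 = 10170.2 > UCL; sample 6 = 10163.8 > UCL.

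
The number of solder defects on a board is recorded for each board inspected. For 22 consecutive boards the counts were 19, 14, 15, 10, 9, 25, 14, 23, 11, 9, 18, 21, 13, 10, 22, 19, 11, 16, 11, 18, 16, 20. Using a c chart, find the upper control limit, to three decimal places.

c̄ = (19 + 14 + 15 + 10 + 9 + 25 + 14 + 23 + 11 + 9 + 18 + 21 + 13 + 10 + 22 + 19 + 11 + 16 + 11 + 18 + 16 + 20) / 22 = 344 / 22 = 15.6364
UCL = c̄ + 3√c̄ = 15.6364 + 3 × √15.6364 = 15.6364 + 3 × 3.9543 = 27.4992

27.499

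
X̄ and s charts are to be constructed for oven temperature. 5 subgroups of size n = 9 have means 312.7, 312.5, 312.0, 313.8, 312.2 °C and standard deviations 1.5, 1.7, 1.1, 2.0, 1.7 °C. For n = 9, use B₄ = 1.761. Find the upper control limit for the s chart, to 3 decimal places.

s̄ = (1.5 + 1.7 + 1.1 + 2.0 + 1.7) / 5 = 1.6000
UCL_s = B₄·s̄ = 1.761 × 1.6000 = 2.8176

2.818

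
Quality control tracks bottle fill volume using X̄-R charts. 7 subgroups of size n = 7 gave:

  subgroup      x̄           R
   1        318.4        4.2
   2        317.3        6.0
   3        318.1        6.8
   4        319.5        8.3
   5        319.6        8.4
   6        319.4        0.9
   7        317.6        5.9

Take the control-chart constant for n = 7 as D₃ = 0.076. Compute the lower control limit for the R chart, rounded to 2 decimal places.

0.44

R̄ = (4.2 + 6.0 + 6.8 + 8.3 + 8.4 + 0.9 + 5.9) / 7 = 40.5000 / 7 = 5.7857
LCL_R = D₃·R̄ = 0.076 × 5.7857 = 0.4397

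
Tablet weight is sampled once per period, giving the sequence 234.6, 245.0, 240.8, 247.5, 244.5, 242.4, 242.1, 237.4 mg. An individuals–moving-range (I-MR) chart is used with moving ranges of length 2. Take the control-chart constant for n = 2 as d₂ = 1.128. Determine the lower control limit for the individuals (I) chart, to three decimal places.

229.857

X̄ = (234.6 + 245.0 + 240.8 + 247.5 + 244.5 + 242.4 + 242.1 + 237.4) / 8 = 241.7875
Moving ranges: 10.4, 4.2, 6.7, 3.0, 2.1, 0.3, 4.7; M̄R̄ = 31.4000 / 7 = 4.4857
LCL = X̄ − 3·M̄R̄/d₂ = 241.7875 − 3 × 4.4857 / 1.128 = 229.8574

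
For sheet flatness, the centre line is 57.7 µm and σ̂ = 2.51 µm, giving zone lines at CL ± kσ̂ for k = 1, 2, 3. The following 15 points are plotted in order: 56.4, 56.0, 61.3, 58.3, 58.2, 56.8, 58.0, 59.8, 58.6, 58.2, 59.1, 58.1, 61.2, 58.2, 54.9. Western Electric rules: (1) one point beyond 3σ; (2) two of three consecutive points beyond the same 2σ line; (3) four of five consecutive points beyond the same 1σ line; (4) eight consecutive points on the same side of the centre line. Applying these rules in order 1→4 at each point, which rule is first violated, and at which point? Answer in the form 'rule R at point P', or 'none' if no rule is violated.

Zone of each point (C = within 1σ̂, B = 1σ̂–2σ̂, A = 2σ̂–3σ̂, * = beyond 3σ̂; sign = side of CL): 1:-C, 2:-C, 3:+B, 4:+C, 5:+C, 6:-C, 7:+C, 8:+C, 9:+C, 10:+C, 11:+C, 12:+C, 13:+B, 14:+C, 15:-B
Rule 4 (eight consecutive points on the same side of the centre line) is satisfied at point 14.

rule 4 at point 14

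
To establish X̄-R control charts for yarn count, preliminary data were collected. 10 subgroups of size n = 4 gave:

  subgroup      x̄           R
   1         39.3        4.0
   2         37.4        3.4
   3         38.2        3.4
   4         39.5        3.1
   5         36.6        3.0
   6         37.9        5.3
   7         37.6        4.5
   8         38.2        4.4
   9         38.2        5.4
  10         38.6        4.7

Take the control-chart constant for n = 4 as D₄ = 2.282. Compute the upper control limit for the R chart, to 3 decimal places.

R̄ = (4.0 + 3.4 + 3.4 + 3.1 + 3.0 + 5.3 + 4.5 + 4.4 + 5.4 + 4.7) / 10 = 41.2000 / 10 = 4.1200
UCL_R = D₄·R̄ = 2.282 × 4.1200 = 9.4018

9.402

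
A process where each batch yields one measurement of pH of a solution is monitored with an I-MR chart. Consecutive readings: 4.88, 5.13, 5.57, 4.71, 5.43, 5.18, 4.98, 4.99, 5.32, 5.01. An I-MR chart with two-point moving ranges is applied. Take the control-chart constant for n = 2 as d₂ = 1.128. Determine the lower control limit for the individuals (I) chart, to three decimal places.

X̄ = (4.88 + 5.13 + 5.57 + 4.71 + 5.43 + 5.18 + 4.98 + 4.99 + 5.32 + 5.01) / 10 = 5.1200
Moving ranges: 0.25, 0.44, 0.86, 0.72, 0.25, 0.20, 0.01, 0.33, 0.31; M̄R̄ = 3.3700 / 9 = 0.3744
LCL = X̄ − 3·M̄R̄/d₂ = 5.1200 − 3 × 0.3744 / 1.128 = 4.1241

4.124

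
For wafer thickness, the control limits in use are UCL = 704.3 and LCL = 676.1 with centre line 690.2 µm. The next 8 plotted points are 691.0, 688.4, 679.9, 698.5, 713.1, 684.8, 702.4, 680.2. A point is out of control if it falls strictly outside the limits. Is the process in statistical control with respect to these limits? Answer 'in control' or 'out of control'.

Compare each point to [676.1, 704.3]: sample 5 = 713.1 > UCL.

out of control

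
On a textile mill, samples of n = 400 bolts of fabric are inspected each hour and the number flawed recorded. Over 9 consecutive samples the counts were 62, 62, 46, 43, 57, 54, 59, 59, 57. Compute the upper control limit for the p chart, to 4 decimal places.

0.1904

p̄ = Σdᵢ / (k·n) = 499 / (9 × 400) = 0.13861
UCL = p̄ + 3·√(p̄(1−p̄)/n) = 0.13861 + 3 × √(0.13861×0.86139/400) = 0.13861 + 3 × 0.01728 = 0.19044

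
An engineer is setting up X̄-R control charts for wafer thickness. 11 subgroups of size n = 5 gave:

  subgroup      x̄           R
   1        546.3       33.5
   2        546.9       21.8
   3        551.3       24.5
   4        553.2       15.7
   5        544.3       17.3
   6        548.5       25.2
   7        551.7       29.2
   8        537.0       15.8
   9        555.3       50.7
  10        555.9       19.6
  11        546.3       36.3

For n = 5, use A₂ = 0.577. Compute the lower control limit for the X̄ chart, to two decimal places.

533.60

X̄̄ = (546.3 + 546.9 + 551.3 + 553.2 + 544.3 + 548.5 + 551.7 + 537.0 + 555.3 + 555.9 + 546.3) / 11 = 6036.7000 / 11 = 548.7909
R̄ = (33.5 + 21.8 + 24.5 + 15.7 + 17.3 + 25.2 + 29.2 + 15.8 + 50.7 + 19.6 + 36.3) / 11 = 289.6000 / 11 = 26.3273
LCL = X̄̄ − A₂·R̄ = 548.7909 − 0.577 × 26.3273 = 533.6001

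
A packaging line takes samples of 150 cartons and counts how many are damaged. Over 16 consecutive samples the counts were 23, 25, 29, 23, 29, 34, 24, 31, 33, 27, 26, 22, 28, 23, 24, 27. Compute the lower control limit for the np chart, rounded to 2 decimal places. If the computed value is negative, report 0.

p̄ = Σdᵢ / (k·n) = 428 / (16 × 150) = 0.17833
LCL = np̄ − 3·√(np̄(1−p̄)) = 26.7500 − 3 × 4.6882 = 12.6853

12.69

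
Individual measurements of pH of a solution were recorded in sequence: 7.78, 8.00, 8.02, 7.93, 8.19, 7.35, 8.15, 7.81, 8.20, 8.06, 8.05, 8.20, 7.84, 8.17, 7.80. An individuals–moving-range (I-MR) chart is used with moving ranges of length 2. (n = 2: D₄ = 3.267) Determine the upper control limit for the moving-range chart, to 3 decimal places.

Moving ranges: 0.22, 0.02, 0.09, 0.26, 0.84, 0.80, 0.34, 0.39, 0.14, 0.01, 0.15, 0.36, 0.33, 0.37; M̄R̄ = 4.3200 / 14 = 0.3086
UCL_MR = D₄·M̄R̄ = 3.267 × 0.3086 = 1.0081

1.008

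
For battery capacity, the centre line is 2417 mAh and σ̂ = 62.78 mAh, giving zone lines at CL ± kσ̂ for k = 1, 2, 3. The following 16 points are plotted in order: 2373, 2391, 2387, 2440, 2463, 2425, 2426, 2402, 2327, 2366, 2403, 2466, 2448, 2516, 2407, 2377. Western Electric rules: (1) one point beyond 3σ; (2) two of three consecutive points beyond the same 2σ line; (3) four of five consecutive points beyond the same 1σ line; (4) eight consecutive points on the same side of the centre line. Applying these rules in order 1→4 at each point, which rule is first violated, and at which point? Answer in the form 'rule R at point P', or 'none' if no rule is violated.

none

Zone of each point (C = within 1σ̂, B = 1σ̂–2σ̂, A = 2σ̂–3σ̂, * = beyond 3σ̂; sign = side of CL): 1:-C, 2:-C, 3:-C, 4:+C, 5:+C, 6:+C, 7:+C, 8:-C, 9:-B, 10:-C, 11:-C, 12:+C, 13:+C, 14:+B, 15:-C, 16:-C
No rule fires across all 16 points.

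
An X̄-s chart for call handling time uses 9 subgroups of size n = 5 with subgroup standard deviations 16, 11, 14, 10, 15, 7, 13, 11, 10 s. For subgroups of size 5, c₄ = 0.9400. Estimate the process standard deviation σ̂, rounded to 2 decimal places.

12.65

s̄ = (16 + 11 + 14 + 10 + 15 + 7 + 13 + 11 + 10) / 9 = 11.8889
σ̂ = s̄ / c₄ = 11.8889 / 0.9400 = 12.6478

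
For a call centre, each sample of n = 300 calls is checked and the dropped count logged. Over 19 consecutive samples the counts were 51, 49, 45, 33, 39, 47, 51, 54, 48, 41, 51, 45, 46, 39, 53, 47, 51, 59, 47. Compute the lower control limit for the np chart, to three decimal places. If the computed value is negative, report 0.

p̄ = Σdᵢ / (k·n) = 896 / (19 × 300) = 0.15719
LCL = np̄ − 3·√(np̄(1−p̄)) = 47.1579 − 3 × 6.3044 = 28.2448

28.245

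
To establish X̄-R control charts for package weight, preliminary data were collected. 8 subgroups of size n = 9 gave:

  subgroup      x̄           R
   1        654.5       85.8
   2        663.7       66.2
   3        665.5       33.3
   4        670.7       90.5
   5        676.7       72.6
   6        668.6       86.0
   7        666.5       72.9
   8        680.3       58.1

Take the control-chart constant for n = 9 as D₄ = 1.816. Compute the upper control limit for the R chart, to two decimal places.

R̄ = (85.8 + 66.2 + 33.3 + 90.5 + 72.6 + 86.0 + 72.9 + 58.1) / 8 = 565.4000 / 8 = 70.6750
UCL_R = D₄·R̄ = 1.816 × 70.6750 = 128.3458

128.35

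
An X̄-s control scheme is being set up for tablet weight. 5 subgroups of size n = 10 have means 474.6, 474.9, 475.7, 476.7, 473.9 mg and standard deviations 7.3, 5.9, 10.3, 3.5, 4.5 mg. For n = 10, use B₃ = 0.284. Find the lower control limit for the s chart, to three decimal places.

1.789

s̄ = (7.3 + 5.9 + 10.3 + 3.5 + 4.5) / 5 = 6.3000
LCL_s = B₃·s̄ = 0.284 × 6.3000 = 1.7892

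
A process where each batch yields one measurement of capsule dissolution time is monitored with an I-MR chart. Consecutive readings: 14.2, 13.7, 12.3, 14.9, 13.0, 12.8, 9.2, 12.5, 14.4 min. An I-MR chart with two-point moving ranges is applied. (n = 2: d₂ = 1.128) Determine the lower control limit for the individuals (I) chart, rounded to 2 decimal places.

X̄ = (14.2 + 13.7 + 12.3 + 14.9 + 13.0 + 12.8 + 9.2 + 12.5 + 14.4) / 9 = 13.0000
Moving ranges: 0.5, 1.4, 2.6, 1.9, 0.2, 3.6, 3.3, 1.9; M̄R̄ = 15.4000 / 8 = 1.9250
LCL = X̄ − 3·M̄R̄/d₂ = 13.0000 − 3 × 1.9250 / 1.128 = 7.8803

7.88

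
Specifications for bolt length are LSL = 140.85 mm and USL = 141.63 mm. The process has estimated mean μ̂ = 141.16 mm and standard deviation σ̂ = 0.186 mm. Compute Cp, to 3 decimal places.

0.699

Cp = (USL − LSL) / (6σ̂) = (141.63 − 140.85) / (6 × 0.186) = 0.7800 / 1.1160 = 0.6989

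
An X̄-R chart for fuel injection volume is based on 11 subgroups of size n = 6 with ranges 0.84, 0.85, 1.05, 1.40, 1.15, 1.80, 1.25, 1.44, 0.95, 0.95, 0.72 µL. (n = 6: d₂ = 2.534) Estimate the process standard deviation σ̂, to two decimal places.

0.44

R̄ = (0.84 + 0.85 + 1.05 + 1.40 + 1.15 + 1.80 + 1.25 + 1.44 + 0.95 + 0.95 + 0.72) / 11 = 1.1273
σ̂ = R̄ / d₂ = 1.1273 / 2.534 = 0.4449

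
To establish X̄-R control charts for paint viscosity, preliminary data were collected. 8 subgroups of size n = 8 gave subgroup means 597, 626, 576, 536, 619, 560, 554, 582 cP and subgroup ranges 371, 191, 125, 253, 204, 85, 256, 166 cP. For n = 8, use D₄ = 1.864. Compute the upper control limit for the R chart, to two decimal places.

384.68

R̄ = (371 + 191 + 125 + 253 + 204 + 85 + 256 + 166) / 8 = 1651.0000 / 8 = 206.3750
UCL_R = D₄·R̄ = 1.864 × 206.3750 = 384.6830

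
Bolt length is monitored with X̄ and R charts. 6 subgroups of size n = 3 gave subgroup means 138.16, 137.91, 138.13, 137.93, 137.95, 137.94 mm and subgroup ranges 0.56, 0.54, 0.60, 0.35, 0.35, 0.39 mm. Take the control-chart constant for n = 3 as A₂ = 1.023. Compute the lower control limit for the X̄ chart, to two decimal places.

X̄̄ = (138.16 + 137.91 + 138.13 + 137.93 + 137.95 + 137.94) / 6 = 828.0200 / 6 = 138.0033
R̄ = (0.56 + 0.54 + 0.60 + 0.35 + 0.35 + 0.39) / 6 = 2.7900 / 6 = 0.4650
LCL = X̄̄ − A₂·R̄ = 138.0033 − 1.023 × 0.4650 = 137.5276

137.53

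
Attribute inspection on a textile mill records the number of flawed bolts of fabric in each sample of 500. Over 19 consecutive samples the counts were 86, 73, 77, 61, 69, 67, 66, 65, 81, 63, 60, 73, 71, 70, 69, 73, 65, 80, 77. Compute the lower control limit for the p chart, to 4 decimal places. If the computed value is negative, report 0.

0.0949

p̄ = Σdᵢ / (k·n) = 1346 / (19 × 500) = 0.14168
LCL = p̄ − 3·√(p̄(1−p̄)/n) = 0.14168 − 3 × 0.01560 = 0.09490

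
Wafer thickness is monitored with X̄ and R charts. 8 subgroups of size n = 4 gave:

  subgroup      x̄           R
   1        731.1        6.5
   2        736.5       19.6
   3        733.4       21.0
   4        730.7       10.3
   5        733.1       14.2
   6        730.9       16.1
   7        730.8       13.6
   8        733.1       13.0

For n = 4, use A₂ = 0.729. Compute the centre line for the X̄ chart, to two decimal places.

732.45

X̄̄ = (731.1 + 736.5 + 733.4 + 730.7 + 733.1 + 730.9 + 730.8 + 733.1) / 8 = 5859.6000 / 8 = 732.4500
CL = X̄̄ = 732.4500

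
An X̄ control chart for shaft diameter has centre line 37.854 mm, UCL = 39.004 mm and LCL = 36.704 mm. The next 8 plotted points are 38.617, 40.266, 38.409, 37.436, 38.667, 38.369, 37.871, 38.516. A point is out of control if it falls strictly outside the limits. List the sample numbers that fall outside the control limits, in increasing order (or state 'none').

2

Compare each point to [36.704, 39.004]: sample 2 = 40.266 > UCL.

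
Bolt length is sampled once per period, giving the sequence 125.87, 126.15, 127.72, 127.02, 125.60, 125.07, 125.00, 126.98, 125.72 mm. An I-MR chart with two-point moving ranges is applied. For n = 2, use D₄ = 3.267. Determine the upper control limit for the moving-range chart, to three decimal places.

Moving ranges: 0.28, 1.57, 0.70, 1.42, 0.53, 0.07, 1.98, 1.26; M̄R̄ = 7.8100 / 8 = 0.9762
UCL_MR = D₄·M̄R̄ = 3.267 × 0.9762 = 3.1894

3.189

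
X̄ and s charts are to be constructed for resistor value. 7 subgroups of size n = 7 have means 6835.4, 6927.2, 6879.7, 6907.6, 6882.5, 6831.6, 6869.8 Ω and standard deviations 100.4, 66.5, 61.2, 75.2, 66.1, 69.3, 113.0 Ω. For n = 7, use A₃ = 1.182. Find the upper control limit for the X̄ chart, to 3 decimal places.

6969.416

X̄̄ = (6835.4 + 6927.2 + 6879.7 + 6907.6 + 6882.5 + 6831.6 + 6869.8) / 7 = 6876.2571
s̄ = (100.4 + 66.5 + 61.2 + 75.2 + 66.1 + 69.3 + 113.0) / 7 = 78.8143
UCL = X̄̄ + A₃·s̄ = 6876.2571 + 1.182 × 78.8143 = 6969.4156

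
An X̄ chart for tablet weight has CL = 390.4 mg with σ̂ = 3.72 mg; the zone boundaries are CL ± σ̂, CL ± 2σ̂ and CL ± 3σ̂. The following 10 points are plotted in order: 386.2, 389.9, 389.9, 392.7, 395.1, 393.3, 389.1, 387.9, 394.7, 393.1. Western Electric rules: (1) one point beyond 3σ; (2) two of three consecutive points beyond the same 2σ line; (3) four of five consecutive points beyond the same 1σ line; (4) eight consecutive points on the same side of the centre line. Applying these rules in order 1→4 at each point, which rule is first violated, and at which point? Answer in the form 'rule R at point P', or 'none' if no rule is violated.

none

Zone of each point (C = within 1σ̂, B = 1σ̂–2σ̂, A = 2σ̂–3σ̂, * = beyond 3σ̂; sign = side of CL): 1:-B, 2:-C, 3:-C, 4:+C, 5:+B, 6:+C, 7:-C, 8:-C, 9:+B, 10:+C
No rule fires across all 10 points.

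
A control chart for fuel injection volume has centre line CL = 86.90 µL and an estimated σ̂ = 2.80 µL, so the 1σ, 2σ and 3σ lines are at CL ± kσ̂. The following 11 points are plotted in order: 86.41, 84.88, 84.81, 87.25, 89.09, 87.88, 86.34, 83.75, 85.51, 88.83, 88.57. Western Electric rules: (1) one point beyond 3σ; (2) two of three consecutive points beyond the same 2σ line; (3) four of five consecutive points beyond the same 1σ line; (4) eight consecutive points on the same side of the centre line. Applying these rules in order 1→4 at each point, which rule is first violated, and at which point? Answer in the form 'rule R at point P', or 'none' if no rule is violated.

Zone of each point (C = within 1σ̂, B = 1σ̂–2σ̂, A = 2σ̂–3σ̂, * = beyond 3σ̂; sign = side of CL): 1:-C, 2:-C, 3:-C, 4:+C, 5:+C, 6:+C, 7:-C, 8:-B, 9:-C, 10:+C, 11:+C
No rule fires across all 11 points.

none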